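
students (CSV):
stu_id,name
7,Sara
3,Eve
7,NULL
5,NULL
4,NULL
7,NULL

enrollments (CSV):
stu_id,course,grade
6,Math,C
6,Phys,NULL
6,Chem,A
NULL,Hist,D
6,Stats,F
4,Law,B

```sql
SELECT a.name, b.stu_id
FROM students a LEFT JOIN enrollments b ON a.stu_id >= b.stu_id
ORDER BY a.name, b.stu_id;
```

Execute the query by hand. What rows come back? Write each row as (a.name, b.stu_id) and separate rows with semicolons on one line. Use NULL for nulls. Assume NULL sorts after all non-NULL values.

(Eve, NULL); (Sara, 4); (Sara, 6); (Sara, 6); (Sara, 6); (Sara, 6); (NULL, 4); (NULL, 4); (NULL, 4); (NULL, 4); (NULL, 6); (NULL, 6); (NULL, 6); (NULL, 6); (NULL, 6); (NULL, 6); (NULL, 6); (NULL, 6)

LEFT JOIN keeps every row from `students`; unmatched rows get NULL for `enrollments`'s columns.
Matching on a.stu_id >= b.stu_id. A NULL in a compared column never satisfies the condition.
- a[0] stu_id=7 → 5 match(es) in b → 5 row(s).
- a[1] stu_id=3 → no match; kept with NULLs on the b side.
- a[2] stu_id=7 → 5 match(es) in b → 5 row(s).
- a[3] stu_id=5 → 1 match(es) in b → 1 row(s).
- a[4] stu_id=4 → 1 match(es) in b → 1 row(s).
- a[5] stu_id=7 → 5 match(es) in b → 5 row(s).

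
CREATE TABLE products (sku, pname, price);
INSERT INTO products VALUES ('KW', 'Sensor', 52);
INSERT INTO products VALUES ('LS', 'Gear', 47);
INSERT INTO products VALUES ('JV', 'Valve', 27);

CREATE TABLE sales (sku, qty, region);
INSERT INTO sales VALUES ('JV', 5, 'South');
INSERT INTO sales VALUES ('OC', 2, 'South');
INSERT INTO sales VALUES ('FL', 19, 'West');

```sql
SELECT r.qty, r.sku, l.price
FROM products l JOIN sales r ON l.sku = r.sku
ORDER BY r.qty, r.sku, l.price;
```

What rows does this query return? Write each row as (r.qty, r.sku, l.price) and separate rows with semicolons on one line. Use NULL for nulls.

(5, JV, 27)

INNER JOIN keeps only pairs where the ON condition holds.
Matching on l.sku = r.sku.
- l[0] sku=KW → no match; dropped.
- l[1] sku=LS → no match; dropped.
- l[2] sku=JV → 1 match(es) in r → 1 row(s).
After projecting and ordering:
r.qty | r.sku | l.price
5 | JV | 27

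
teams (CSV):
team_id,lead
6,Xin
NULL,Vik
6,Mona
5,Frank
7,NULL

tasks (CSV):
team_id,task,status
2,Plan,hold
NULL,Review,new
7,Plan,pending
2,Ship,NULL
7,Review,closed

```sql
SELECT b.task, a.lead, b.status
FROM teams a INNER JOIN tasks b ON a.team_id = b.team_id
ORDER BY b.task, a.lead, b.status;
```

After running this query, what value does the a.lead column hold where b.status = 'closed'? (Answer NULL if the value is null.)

INNER JOIN keeps only pairs where the ON condition holds.
Matching on a.team_id = b.team_id. A NULL in a compared column never satisfies the condition.
- team_id=6: no matching b row, dropped.
- team_id=NULL: no matching b row, dropped.
- team_id=6: no matching b row, dropped.
- team_id=5: no matching b row, dropped.
- team_id=7: 2 matching b row(s), so 2 row(s) emitted.

NULL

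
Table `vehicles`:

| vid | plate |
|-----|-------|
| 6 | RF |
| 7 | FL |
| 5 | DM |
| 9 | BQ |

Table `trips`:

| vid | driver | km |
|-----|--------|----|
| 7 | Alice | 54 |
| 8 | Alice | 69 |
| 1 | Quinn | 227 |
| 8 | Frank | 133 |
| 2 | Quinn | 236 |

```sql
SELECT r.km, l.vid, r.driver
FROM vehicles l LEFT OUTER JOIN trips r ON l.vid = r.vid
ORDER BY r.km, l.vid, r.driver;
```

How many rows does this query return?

4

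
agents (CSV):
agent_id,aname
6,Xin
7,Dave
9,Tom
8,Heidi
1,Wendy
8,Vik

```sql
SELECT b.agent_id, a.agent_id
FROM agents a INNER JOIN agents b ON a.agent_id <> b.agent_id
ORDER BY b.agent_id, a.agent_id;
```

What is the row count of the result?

28

INNER JOIN keeps only pairs where the ON condition holds.
Matching on a.agent_id <> b.agent_id.
- a (agent_id=6) pairs with 5 row(s) of b.
- a (agent_id=7) pairs with 5 row(s) of b.
- a (agent_id=9) pairs with 5 row(s) of b.
- a (agent_id=8) pairs with 4 row(s) of b.
- a (agent_id=1) pairs with 5 row(s) of b.
- a (agent_id=8) pairs with 4 row(s) of b.
Total: 28 rows.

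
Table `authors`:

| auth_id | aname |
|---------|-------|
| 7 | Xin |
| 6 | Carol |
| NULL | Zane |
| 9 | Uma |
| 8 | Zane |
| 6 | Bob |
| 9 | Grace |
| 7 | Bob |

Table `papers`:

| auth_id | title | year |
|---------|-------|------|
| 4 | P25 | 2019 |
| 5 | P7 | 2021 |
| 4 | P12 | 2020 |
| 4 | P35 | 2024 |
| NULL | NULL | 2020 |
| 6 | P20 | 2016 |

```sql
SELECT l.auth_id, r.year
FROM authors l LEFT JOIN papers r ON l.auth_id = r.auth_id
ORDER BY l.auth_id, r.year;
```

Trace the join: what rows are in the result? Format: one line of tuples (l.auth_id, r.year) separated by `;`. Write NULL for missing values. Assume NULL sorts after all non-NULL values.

(6, 2016); (6, 2016); (7, NULL); (7, NULL); (8, NULL); (9, NULL); (9, NULL); (NULL, NULL)

LEFT JOIN keeps every row from `authors`; unmatched rows get NULL for `papers`'s columns.
Matching on l.auth_id = r.auth_id. A NULL in a compared column never satisfies the condition.
- l[0] auth_id=7 → no match; kept with NULLs on the r side.
- l[1] auth_id=6 → 1 match(es) in r → 1 row(s).
- l[2] auth_id=NULL → no match; kept with NULLs on the r side.
- l[3] auth_id=9 → no match; kept with NULLs on the r side.
- l[4] auth_id=8 → no match; kept with NULLs on the r side.
- l[5] auth_id=6 → 1 match(es) in r → 1 row(s).
- l[6] auth_id=9 → no match; kept with NULLs on the r side.
- l[7] auth_id=7 → no match; kept with NULLs on the r side.
After projecting and ordering:
l.auth_id | r.year
6 | 2016
6 | 2016
7 | NULL
7 | NULL
8 | NULL
9 | NULL
9 | NULL
NULL | NULL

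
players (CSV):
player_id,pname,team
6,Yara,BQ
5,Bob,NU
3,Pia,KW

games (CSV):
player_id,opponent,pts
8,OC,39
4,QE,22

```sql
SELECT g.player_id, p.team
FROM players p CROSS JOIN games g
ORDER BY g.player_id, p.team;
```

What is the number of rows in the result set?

6

CROSS JOIN pairs every row of `players` with every row of `games`: 3 × 2 = 6 rows.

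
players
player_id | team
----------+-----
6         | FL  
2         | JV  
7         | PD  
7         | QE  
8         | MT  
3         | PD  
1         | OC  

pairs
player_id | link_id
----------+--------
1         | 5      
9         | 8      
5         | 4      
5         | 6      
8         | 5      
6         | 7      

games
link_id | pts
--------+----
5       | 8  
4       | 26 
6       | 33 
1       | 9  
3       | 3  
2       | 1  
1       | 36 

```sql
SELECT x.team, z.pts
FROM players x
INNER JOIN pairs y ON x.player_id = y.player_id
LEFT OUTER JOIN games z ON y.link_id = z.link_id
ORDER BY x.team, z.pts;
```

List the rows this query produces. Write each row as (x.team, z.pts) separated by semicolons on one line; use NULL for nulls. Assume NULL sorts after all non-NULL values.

Joins associate left-to-right: players INNER JOIN pairs on player_id gives 3 intermediate row(s).
Then LEFT JOIN `games z` on link_id: each of those 3 rows is kept; rows whose y.link_id has no match in z get NULL for z's columns.

(FL, NULL); (MT, 8); (OC, 8)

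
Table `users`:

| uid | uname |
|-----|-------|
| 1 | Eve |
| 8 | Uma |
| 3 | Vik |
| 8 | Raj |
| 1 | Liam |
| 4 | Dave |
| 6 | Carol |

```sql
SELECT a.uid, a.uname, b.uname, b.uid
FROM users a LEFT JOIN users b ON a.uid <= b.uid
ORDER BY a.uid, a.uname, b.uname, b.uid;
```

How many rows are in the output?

30

LEFT JOIN keeps every row from `users a`; unmatched rows get NULL for `users b`'s columns.
Matching on a.uid <= b.uid.
- a row (uid=1): matches 7 b row(s) → 7 output row(s).
- a row (uid=8): matches 2 b row(s) → 2 output row(s).
- a row (uid=3): matches 5 b row(s) → 5 output row(s).
- a row (uid=8): matches 2 b row(s) → 2 output row(s).
- a row (uid=1): matches 7 b row(s) → 7 output row(s).
- a row (uid=4): matches 4 b row(s) → 4 output row(s).
- a row (uid=6): matches 3 b row(s) → 3 output row(s).
Total: 30 rows.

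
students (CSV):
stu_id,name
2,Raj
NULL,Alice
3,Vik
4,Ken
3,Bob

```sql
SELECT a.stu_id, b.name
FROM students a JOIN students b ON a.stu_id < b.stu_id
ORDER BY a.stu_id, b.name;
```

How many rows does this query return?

INNER JOIN keeps only pairs where the ON condition holds.
Matching on a.stu_id < b.stu_id. A NULL in a compared column never satisfies the condition.
- a (stu_id=2) pairs with 3 row(s) of b.
- a (stu_id=NULL) has no partner → excluded.
- a (stu_id=3) pairs with 1 row(s) of b.
- a (stu_id=4) has no partner → excluded.
- a (stu_id=3) pairs with 1 row(s) of b.
Total: 5 rows.

5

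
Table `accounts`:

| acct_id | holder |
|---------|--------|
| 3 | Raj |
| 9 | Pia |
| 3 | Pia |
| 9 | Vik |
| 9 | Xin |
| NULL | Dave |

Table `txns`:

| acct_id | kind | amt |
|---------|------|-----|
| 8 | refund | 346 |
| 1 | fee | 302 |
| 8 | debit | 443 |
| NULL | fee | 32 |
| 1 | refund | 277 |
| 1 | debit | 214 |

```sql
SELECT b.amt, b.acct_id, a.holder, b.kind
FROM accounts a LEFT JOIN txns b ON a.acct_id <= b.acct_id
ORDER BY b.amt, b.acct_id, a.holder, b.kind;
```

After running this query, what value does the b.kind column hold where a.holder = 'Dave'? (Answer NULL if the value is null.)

LEFT JOIN keeps every row from `accounts`; unmatched rows get NULL for `txns`'s columns.
Matching on a.acct_id <= b.acct_id. A NULL in a compared column never satisfies the condition.
- a row (acct_id=3): matches 2 b row(s) → 2 output row(s).
- a row (acct_id=9): no match → kept, b columns NULL.
- a row (acct_id=3): matches 2 b row(s) → 2 output row(s).
- a row (acct_id=9): no match → kept, b columns NULL.
- a row (acct_id=9): no match → kept, b columns NULL.
- a row (acct_id=NULL): no match → kept, b columns NULL.

NULL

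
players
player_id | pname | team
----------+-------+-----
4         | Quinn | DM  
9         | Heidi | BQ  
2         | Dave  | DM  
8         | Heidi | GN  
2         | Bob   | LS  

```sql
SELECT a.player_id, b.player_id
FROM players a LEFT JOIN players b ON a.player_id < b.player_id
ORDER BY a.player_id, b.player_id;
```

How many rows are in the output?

LEFT JOIN keeps every row from `players a`; unmatched rows get NULL for `players b`'s columns.
Matching on a.player_id < b.player_id.
Matched pairs: 9; unmatched a rows kept: 1.
Total: 9 matched + 1 padded = 10 rows.

10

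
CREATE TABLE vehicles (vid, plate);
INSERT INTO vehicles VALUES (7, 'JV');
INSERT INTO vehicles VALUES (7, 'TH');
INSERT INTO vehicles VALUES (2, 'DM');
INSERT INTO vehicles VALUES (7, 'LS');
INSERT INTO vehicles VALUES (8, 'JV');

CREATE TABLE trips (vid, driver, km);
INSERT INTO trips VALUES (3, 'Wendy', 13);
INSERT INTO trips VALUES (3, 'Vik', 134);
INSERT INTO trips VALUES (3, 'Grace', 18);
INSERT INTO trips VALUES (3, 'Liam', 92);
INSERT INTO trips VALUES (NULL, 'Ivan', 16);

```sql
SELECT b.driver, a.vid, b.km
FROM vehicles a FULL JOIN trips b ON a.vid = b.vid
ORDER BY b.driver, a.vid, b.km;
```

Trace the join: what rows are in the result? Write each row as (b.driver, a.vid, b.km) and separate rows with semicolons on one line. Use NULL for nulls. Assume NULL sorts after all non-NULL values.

(Grace, NULL, 18); (Ivan, NULL, 16); (Liam, NULL, 92); (Vik, NULL, 134); (Wendy, NULL, 13); (NULL, 2, NULL); (NULL, 7, NULL); (NULL, 7, NULL); (NULL, 7, NULL); (NULL, 8, NULL)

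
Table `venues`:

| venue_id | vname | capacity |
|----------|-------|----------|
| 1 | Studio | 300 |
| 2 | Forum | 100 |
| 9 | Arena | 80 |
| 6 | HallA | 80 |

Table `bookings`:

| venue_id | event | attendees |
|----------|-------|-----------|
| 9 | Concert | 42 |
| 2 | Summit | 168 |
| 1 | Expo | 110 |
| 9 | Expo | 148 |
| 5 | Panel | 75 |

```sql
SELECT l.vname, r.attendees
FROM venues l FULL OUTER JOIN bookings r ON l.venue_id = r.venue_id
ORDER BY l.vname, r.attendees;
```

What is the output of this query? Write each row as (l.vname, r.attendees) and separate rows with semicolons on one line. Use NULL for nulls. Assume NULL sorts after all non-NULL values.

(Arena, 42); (Arena, 148); (Forum, 168); (HallA, NULL); (Studio, 110); (NULL, 75)

FULL OUTER JOIN keeps every row from both sides; unmatched rows get NULL for the other side's columns.
Matching on l.venue_id = r.venue_id.
Matched pairs: 4; unmatched l rows kept: 1; unmatched r rows kept: 1.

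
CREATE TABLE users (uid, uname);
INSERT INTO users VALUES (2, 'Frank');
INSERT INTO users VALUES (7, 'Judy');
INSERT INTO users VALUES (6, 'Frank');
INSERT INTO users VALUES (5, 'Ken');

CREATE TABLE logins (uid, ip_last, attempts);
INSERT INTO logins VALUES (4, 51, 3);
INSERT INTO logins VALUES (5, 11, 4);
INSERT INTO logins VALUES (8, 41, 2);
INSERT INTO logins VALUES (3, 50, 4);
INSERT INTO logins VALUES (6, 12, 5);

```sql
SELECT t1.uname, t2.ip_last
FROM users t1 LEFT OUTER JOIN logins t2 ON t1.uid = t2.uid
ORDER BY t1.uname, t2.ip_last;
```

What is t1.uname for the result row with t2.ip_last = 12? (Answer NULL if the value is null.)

Frank

LEFT JOIN keeps every row from `users`; unmatched rows get NULL for `logins`'s columns.
Matching on t1.uid = t2.uid.
Matched pairs: 2; unmatched t1 rows kept: 2.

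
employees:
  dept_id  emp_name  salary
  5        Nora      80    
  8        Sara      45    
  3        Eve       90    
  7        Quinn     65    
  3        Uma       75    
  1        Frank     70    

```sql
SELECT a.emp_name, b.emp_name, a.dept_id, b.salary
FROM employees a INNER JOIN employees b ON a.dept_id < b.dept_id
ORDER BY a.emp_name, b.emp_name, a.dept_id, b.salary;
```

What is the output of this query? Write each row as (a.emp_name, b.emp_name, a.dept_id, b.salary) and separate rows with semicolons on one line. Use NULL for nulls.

INNER JOIN keeps only pairs where the ON condition holds.
Matching on a.dept_id < b.dept_id.
- a row (dept_id=5): matches 2 b row(s) → 2 output row(s).
- a row (dept_id=8): no match → dropped.
- a row (dept_id=3): matches 3 b row(s) → 3 output row(s).
- a row (dept_id=7): matches 1 b row(s) → 1 output row(s).
- a row (dept_id=3): matches 3 b row(s) → 3 output row(s).
- a row (dept_id=1): matches 5 b row(s) → 5 output row(s).

(Eve, Nora, 3, 80); (Eve, Quinn, 3, 65); (Eve, Sara, 3, 45); (Frank, Eve, 1, 90); (Frank, Nora, 1, 80); (Frank, Quinn, 1, 65); (Frank, Sara, 1, 45); (Frank, Uma, 1, 75); (Nora, Quinn, 5, 65); (Nora, Sara, 5, 45); (Quinn, Sara, 7, 45); (Uma, Nora, 3, 80); (Uma, Quinn, 3, 65); (Uma, Sara, 3, 45)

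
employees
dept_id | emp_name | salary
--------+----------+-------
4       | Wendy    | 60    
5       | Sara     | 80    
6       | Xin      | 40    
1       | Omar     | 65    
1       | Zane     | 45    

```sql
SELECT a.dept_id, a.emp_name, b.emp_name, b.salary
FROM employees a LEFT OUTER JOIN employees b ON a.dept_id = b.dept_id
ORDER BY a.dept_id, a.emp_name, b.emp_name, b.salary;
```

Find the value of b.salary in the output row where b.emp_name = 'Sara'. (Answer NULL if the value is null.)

80

LEFT JOIN keeps every row from `employees a`; unmatched rows get NULL for `employees b`'s columns.
Matching on a.dept_id = b.dept_id.
- a row (dept_id=4): matches 1 b row(s) → 1 output row(s).
- a row (dept_id=5): matches 1 b row(s) → 1 output row(s).
- a row (dept_id=6): matches 1 b row(s) → 1 output row(s).
- a row (dept_id=1): matches 2 b row(s) → 2 output row(s).
- a row (dept_id=1): matches 2 b row(s) → 2 output row(s).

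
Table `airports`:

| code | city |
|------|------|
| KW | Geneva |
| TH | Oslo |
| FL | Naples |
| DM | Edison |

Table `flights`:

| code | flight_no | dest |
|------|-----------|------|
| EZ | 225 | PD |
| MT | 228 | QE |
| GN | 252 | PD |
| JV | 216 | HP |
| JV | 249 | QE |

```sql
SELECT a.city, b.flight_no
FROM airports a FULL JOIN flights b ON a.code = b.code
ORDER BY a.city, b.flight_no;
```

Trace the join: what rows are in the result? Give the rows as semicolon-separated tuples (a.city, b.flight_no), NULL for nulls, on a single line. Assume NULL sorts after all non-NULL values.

(Edison, NULL); (Geneva, NULL); (Naples, NULL); (Oslo, NULL); (NULL, 216); (NULL, 225); (NULL, 228); (NULL, 249); (NULL, 252)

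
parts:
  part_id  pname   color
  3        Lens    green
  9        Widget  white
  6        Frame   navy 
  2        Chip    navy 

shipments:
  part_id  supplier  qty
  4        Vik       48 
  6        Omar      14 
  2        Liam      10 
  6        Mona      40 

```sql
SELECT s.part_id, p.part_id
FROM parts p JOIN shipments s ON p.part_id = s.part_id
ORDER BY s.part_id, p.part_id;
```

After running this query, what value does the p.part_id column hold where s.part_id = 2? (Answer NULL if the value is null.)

INNER JOIN keeps only pairs where the ON condition holds.
Matching on p.part_id = s.part_id.
- p row (part_id=3): no match → dropped.
- p row (part_id=9): no match → dropped.
- p row (part_id=6): matches 2 s row(s) → 2 output row(s).
- p row (part_id=2): matches 1 s row(s) → 1 output row(s).

2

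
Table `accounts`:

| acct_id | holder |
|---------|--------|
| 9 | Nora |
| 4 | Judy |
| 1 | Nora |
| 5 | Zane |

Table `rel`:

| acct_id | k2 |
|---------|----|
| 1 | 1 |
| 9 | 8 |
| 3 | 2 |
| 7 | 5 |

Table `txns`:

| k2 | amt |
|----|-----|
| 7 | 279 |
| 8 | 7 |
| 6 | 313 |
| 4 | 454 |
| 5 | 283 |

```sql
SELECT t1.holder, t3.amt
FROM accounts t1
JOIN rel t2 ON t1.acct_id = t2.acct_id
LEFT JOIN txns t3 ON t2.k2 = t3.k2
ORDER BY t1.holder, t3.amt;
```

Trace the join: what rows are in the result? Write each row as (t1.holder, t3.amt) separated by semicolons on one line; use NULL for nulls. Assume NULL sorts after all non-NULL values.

Step 1 — t1 INNER JOIN t2 on acct_id → 2 row(s).
Then LEFT JOIN `txns t3` on k2: each of those 2 rows is kept; rows whose t2.k2 has no match in t3 get NULL for t3's columns.

(Nora, 7); (Nora, NULL)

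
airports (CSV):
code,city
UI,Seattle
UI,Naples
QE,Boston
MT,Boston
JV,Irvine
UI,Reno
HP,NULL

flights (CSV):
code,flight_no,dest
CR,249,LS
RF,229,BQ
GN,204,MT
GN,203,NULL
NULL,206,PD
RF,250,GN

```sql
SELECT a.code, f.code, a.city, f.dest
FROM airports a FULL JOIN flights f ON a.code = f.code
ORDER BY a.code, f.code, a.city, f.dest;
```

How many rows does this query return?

13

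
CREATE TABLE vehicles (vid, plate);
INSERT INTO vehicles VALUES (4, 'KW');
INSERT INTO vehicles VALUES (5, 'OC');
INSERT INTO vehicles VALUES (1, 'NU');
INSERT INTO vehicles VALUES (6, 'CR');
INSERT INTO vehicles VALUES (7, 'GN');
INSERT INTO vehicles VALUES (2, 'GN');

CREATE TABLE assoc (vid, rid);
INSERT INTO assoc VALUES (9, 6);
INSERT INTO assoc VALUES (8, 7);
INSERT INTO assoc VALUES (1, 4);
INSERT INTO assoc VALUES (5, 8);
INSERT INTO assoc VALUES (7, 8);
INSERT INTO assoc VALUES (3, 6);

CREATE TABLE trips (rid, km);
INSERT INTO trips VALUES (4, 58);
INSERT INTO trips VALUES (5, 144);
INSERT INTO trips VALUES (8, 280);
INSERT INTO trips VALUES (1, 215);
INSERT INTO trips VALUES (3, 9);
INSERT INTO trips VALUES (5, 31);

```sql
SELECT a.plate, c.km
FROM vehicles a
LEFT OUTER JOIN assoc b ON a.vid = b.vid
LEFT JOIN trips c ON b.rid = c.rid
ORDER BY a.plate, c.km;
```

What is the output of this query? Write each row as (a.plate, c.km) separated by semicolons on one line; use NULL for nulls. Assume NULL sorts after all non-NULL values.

Step 1 — a LEFT JOIN b on vid → 6 row(s).
Then LEFT JOIN `trips c` on rid: each of those 6 rows is kept; rows whose b.rid has no match in c get NULL for c's columns.

(CR, NULL); (GN, 280); (GN, NULL); (KW, NULL); (NU, 58); (OC, 280)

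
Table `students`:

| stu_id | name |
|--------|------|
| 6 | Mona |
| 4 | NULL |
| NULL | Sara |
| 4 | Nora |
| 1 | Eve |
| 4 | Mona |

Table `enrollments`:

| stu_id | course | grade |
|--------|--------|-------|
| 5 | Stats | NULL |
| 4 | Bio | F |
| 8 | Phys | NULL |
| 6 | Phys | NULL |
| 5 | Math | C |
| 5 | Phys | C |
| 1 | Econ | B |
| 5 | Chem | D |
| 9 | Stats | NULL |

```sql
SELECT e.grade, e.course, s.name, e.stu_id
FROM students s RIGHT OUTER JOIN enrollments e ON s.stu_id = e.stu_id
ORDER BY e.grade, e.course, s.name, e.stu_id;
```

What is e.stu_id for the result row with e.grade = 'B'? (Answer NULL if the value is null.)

1

RIGHT JOIN keeps every row from `enrollments`; unmatched rows get NULL for `students`'s columns.
Matching on s.stu_id = e.stu_id. A NULL in a compared column never satisfies the condition.
- s (stu_id=6) pairs with 1 row(s) of e.
- s (stu_id=4) pairs with 1 row(s) of e.
- s (stu_id=NULL) has no partner in e.
- s (stu_id=4) pairs with 1 row(s) of e.
- s (stu_id=1) pairs with 1 row(s) of e.
- s (stu_id=4) pairs with 1 row(s) of e.
- 6 row(s) from e found no s partner → padded with NULL.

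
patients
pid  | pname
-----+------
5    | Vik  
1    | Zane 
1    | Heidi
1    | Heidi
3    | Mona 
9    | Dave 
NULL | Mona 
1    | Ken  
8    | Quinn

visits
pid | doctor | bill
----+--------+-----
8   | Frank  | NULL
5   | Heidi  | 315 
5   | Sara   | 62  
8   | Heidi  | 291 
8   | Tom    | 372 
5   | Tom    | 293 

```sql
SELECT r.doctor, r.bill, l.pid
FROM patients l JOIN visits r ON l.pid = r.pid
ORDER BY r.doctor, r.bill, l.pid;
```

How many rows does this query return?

6

INNER JOIN keeps only pairs where the ON condition holds.
Matching on l.pid = r.pid. A NULL in a compared column never satisfies the condition.
Matched pairs: 6.
Total: 6 rows.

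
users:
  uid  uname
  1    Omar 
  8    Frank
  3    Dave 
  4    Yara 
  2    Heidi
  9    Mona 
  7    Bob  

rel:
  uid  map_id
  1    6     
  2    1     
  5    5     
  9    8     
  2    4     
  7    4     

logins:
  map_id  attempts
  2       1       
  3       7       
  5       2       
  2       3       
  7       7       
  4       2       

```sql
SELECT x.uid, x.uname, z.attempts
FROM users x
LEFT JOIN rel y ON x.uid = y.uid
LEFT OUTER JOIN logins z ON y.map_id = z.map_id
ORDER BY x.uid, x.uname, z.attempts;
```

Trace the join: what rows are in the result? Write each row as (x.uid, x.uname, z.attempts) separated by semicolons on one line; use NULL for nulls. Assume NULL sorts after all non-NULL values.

(1, Omar, NULL); (2, Heidi, 2); (2, Heidi, NULL); (3, Dave, NULL); (4, Yara, NULL); (7, Bob, 2); (8, Frank, NULL); (9, Mona, NULL)

Step 1 — x LEFT JOIN y on uid → 8 row(s).
Then LEFT JOIN `logins z` on map_id: each of those 8 rows is kept; rows whose y.map_id has no match in z get NULL for z's columns.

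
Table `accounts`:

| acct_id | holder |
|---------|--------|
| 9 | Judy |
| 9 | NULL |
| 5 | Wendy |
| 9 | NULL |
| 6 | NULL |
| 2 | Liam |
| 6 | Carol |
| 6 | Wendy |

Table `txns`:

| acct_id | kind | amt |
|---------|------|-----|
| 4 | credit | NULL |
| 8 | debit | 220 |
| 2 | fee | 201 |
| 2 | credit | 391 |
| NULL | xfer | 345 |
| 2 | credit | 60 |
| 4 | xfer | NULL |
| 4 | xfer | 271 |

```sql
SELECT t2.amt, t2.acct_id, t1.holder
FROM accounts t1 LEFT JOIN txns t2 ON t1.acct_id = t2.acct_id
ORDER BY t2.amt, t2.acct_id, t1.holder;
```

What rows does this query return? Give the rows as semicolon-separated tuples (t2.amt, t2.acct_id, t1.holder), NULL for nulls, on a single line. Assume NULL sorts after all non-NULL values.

LEFT JOIN keeps every row from `accounts`; unmatched rows get NULL for `txns`'s columns.
Matching on t1.acct_id = t2.acct_id. A NULL in a compared column never satisfies the condition.
- acct_id=9: no t2 row matches, row kept with t2 columns NULL.
- acct_id=9: no t2 row matches, row kept with t2 columns NULL.
- acct_id=5: no t2 row matches, row kept with t2 columns NULL.
- acct_id=9: no t2 row matches, row kept with t2 columns NULL.
- acct_id=6: no t2 row matches, row kept with t2 columns NULL.
- acct_id=2: 3 matching t2 row(s), so 3 row(s) emitted.
- acct_id=6: no t2 row matches, row kept with t2 columns NULL.
- acct_id=6: no t2 row matches, row kept with t2 columns NULL.
After projecting and ordering:
t2.amt | t2.acct_id | t1.holder
60 | 2 | Liam
201 | 2 | Liam
391 | 2 | Liam
NULL | NULL | Carol
NULL | NULL | Judy
NULL | NULL | Wendy
NULL | NULL | Wendy
NULL | NULL | NULL
NULL | NULL | NULL
NULL | NULL | NULL

(60, 2, Liam); (201, 2, Liam); (391, 2, Liam); (NULL, NULL, Carol); (NULL, NULL, Judy); (NULL, NULL, Wendy); (NULL, NULL, Wendy); (NULL, NULL, NULL); (NULL, NULL, NULL); (NULL, NULL, NULL)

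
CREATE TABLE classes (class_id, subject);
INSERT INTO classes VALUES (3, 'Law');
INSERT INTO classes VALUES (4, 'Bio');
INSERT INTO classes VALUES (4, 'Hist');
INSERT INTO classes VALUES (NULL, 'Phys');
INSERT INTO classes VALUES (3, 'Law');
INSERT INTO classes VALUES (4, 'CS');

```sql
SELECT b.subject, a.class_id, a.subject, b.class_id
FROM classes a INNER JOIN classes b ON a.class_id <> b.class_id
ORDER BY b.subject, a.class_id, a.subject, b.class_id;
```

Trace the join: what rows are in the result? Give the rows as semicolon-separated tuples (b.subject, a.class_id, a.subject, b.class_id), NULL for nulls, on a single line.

INNER JOIN keeps only pairs where the ON condition holds.
Matching on a.class_id <> b.class_id. A NULL in a compared column never satisfies the condition.
- a (class_id=3) pairs with 3 row(s) of b.
- a (class_id=4) pairs with 2 row(s) of b.
- a (class_id=4) pairs with 2 row(s) of b.
- a (class_id=NULL) has no partner → excluded.
- a (class_id=3) pairs with 3 row(s) of b.
- a (class_id=4) pairs with 2 row(s) of b.

(Bio, 3, Law, 4); (Bio, 3, Law, 4); (CS, 3, Law, 4); (CS, 3, Law, 4); (Hist, 3, Law, 4); (Hist, 3, Law, 4); (Law, 4, Bio, 3); (Law, 4, Bio, 3); (Law, 4, CS, 3); (Law, 4, CS, 3); (Law, 4, Hist, 3); (Law, 4, Hist, 3)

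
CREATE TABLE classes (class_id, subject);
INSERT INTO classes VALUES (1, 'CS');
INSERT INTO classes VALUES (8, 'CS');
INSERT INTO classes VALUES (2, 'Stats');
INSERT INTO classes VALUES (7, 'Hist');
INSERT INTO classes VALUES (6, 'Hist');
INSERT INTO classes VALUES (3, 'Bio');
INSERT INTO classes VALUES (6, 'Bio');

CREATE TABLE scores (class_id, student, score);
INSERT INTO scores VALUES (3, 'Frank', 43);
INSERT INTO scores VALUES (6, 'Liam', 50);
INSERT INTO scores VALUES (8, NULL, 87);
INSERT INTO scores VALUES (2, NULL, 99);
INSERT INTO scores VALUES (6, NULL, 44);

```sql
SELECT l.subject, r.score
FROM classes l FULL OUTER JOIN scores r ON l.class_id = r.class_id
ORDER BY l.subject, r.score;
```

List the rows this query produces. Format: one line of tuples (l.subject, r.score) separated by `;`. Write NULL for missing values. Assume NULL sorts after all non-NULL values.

FULL OUTER JOIN keeps every row from both sides; unmatched rows get NULL for the other side's columns.
Matching on l.class_id = r.class_id.
- l row (class_id=1): no match → kept, r columns NULL.
- l row (class_id=8): matches 1 r row(s) → 1 output row(s).
- l row (class_id=2): matches 1 r row(s) → 1 output row(s).
- l row (class_id=7): no match → kept, r columns NULL.
- l row (class_id=6): matches 2 r row(s) → 2 output row(s).
- l row (class_id=3): matches 1 r row(s) → 1 output row(s).
- l row (class_id=6): matches 2 r row(s) → 2 output row(s).
After projecting and ordering:
l.subject | r.score
Bio | 43
Bio | 44
Bio | 50
CS | 87
CS | NULL
Hist | 44
Hist | 50
Hist | NULL
Stats | 99

(Bio, 43); (Bio, 44); (Bio, 50); (CS, 87); (CS, NULL); (Hist, 44); (Hist, 50); (Hist, NULL); (Stats, 99)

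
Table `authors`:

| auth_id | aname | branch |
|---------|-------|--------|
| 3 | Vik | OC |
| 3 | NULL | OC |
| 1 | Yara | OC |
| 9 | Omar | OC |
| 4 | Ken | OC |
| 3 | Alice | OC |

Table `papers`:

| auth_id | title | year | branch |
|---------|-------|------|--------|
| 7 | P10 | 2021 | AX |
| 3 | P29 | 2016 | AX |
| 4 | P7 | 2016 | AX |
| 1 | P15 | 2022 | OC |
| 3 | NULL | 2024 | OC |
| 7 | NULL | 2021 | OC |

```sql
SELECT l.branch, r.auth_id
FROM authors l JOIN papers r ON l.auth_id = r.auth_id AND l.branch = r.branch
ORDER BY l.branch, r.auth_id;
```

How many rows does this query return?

4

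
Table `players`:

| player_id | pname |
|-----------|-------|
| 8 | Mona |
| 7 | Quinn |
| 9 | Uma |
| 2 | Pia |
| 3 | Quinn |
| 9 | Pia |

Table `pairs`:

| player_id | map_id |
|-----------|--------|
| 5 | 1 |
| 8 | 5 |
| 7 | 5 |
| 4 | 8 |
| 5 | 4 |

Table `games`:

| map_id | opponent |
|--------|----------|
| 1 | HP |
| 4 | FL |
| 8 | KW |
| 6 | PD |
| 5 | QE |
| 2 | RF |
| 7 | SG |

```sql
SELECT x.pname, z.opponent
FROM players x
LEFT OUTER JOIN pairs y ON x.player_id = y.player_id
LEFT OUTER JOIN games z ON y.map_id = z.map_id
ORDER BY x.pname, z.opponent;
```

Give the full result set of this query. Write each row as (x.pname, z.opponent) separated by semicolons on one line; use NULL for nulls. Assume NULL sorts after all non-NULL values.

(Mona, QE); (Pia, NULL); (Pia, NULL); (Quinn, QE); (Quinn, NULL); (Uma, NULL)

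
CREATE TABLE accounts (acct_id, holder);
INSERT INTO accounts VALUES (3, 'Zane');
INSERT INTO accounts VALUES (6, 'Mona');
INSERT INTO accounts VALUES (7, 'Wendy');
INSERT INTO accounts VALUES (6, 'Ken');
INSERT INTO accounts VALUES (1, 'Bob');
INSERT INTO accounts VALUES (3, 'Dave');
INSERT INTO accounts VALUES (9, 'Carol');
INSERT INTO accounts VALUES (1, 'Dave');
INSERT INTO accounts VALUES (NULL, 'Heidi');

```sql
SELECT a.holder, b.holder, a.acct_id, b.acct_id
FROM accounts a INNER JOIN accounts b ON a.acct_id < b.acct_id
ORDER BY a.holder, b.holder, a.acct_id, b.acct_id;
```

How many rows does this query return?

INNER JOIN keeps only pairs where the ON condition holds.
Matching on a.acct_id < b.acct_id. A NULL in a compared column never satisfies the condition.
Matched pairs: 25.
Total: 25 rows.

25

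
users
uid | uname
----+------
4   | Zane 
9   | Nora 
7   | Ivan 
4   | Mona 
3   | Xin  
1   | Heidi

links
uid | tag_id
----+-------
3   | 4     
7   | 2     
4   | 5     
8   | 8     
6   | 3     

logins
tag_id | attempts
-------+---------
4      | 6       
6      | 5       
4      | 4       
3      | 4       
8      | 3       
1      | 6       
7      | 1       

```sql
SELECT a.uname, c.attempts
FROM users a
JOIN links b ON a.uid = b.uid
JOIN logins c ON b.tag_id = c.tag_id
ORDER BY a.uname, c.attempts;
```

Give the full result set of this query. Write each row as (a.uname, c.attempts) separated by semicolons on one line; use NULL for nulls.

(Xin, 4); (Xin, 6)

Joins associate left-to-right: users INNER JOIN links on uid gives 4 intermediate row(s).
Then INNER JOIN `logins c` on tag_id: keep only rows whose b.tag_id appears in c.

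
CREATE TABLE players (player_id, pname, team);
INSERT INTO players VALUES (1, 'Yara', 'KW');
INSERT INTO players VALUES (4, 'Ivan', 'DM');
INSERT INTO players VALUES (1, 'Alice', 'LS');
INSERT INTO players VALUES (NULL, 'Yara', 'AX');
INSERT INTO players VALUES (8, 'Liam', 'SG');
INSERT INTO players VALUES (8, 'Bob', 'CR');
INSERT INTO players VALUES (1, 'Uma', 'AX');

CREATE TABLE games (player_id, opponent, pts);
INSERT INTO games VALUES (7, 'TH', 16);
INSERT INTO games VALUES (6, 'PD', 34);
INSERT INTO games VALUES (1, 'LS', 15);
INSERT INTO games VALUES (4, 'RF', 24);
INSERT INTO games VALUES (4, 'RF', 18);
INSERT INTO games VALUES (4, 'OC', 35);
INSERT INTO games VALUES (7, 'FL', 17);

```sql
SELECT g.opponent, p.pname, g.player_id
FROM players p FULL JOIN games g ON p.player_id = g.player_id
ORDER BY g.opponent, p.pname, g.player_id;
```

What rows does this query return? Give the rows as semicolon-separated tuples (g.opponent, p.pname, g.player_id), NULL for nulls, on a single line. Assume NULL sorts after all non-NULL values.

FULL OUTER JOIN keeps every row from both sides; unmatched rows get NULL for the other side's columns.
Matching on p.player_id = g.player_id. A NULL in a compared column never satisfies the condition.
- p (player_id=1) pairs with 1 row(s) of g.
- p (player_id=4) pairs with 3 row(s) of g.
- p (player_id=1) pairs with 1 row(s) of g.
- p (player_id=NULL) has no partner → padded with NULL.
- p (player_id=8) has no partner → padded with NULL.
- p (player_id=8) has no partner → padded with NULL.
- p (player_id=1) pairs with 1 row(s) of g.
- plus 3 unmatched g row(s), each kept with NULL p columns.

(FL, NULL, 7); (LS, Alice, 1); (LS, Uma, 1); (LS, Yara, 1); (OC, Ivan, 4); (PD, NULL, 6); (RF, Ivan, 4); (RF, Ivan, 4); (TH, NULL, 7); (NULL, Bob, NULL); (NULL, Liam, NULL); (NULL, Yara, NULL)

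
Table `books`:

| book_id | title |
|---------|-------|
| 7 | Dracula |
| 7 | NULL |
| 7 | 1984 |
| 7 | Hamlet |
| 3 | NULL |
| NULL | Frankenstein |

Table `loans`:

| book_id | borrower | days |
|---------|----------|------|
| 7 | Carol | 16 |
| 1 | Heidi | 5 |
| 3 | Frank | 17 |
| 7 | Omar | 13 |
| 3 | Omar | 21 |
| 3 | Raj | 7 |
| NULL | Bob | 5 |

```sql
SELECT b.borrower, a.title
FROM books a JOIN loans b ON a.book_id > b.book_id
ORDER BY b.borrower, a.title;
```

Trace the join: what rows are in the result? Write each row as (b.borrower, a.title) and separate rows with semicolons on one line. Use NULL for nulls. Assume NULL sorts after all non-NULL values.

INNER JOIN keeps only pairs where the ON condition holds.
Matching on a.book_id > b.book_id. A NULL in a compared column never satisfies the condition.
- a row (book_id=7): matches 4 b row(s) → 4 output row(s).
- a row (book_id=7): matches 4 b row(s) → 4 output row(s).
- a row (book_id=7): matches 4 b row(s) → 4 output row(s).
- a row (book_id=7): matches 4 b row(s) → 4 output row(s).
- a row (book_id=3): matches 1 b row(s) → 1 output row(s).
- a row (book_id=NULL): no match → dropped.

(Frank, 1984); (Frank, Dracula); (Frank, Hamlet); (Frank, NULL); (Heidi, 1984); (Heidi, Dracula); (Heidi, Hamlet); (Heidi, NULL); (Heidi, NULL); (Omar, 1984); (Omar, Dracula); (Omar, Hamlet); (Omar, NULL); (Raj, 1984); (Raj, Dracula); (Raj, Hamlet); (Raj, NULL)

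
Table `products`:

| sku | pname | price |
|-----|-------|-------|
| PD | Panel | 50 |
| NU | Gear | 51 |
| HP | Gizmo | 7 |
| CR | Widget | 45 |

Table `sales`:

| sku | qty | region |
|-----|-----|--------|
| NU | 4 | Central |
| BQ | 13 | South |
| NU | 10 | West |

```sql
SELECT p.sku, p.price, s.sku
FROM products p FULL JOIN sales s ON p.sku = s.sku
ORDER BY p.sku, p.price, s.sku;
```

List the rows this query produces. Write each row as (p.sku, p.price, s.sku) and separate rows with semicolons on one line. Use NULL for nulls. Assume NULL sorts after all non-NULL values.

FULL OUTER JOIN keeps every row from both sides; unmatched rows get NULL for the other side's columns.
Matching on p.sku = s.sku.
- p row (sku=PD): no match → kept, s columns NULL.
- p row (sku=NU): matches 2 s row(s) → 2 output row(s).
- p row (sku=HP): no match → kept, s columns NULL.
- p row (sku=CR): no match → kept, s columns NULL.
- 1 s row(s) had no p match → kept, p columns NULL.
After projecting and ordering:
p.sku | p.price | s.sku
CR | 45 | NULL
HP | 7 | NULL
NU | 51 | NU
NU | 51 | NU
PD | 50 | NULL
NULL | NULL | BQ

(CR, 45, NULL); (HP, 7, NULL); (NU, 51, NU); (NU, 51, NU); (PD, 50, NULL); (NULL, NULL, BQ)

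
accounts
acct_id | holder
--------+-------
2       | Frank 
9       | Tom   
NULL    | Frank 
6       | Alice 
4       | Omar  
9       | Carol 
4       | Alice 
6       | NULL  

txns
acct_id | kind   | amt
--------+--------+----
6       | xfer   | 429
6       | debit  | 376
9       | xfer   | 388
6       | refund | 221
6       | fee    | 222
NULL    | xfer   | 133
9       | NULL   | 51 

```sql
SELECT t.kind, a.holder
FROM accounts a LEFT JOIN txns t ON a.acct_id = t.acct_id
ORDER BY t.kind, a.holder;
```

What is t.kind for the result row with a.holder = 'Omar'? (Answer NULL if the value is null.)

NULL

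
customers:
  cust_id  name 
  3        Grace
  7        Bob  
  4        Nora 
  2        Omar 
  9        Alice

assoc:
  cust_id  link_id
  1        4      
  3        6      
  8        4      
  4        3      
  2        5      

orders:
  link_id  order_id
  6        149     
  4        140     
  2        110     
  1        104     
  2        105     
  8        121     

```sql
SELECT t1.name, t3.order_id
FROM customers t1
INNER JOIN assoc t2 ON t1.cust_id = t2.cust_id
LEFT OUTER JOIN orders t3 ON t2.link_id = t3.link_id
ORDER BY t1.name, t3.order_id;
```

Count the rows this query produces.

Step 1 — t1 INNER JOIN t2 on cust_id → 3 row(s).
Then LEFT JOIN `orders t3` on link_id: each of those 3 rows is kept; rows whose t2.link_id has no match in t3 get NULL for t3's columns.
Result: 3 row(s).

3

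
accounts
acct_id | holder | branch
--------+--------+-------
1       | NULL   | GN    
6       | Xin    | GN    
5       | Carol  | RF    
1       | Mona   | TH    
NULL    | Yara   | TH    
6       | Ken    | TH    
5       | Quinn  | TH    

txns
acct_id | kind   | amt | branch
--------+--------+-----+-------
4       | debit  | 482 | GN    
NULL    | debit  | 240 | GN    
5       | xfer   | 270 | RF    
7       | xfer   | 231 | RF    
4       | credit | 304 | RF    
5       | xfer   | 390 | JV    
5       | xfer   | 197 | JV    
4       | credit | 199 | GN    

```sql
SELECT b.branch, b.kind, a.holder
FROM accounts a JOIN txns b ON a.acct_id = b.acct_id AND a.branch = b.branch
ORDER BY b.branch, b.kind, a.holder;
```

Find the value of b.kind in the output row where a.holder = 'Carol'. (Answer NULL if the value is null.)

xfer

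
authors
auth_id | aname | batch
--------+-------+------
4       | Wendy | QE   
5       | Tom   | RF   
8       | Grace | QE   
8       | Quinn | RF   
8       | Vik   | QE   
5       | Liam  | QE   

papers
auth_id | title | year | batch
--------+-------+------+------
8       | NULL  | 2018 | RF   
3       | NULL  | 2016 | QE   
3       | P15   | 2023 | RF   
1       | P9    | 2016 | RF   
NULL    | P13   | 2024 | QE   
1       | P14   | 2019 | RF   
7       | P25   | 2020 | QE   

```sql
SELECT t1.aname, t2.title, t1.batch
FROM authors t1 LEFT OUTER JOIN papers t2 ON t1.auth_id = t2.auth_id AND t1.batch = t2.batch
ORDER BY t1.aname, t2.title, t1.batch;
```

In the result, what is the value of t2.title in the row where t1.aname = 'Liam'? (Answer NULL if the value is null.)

NULL

LEFT JOIN keeps every row from `authors`; unmatched rows get NULL for `papers`'s columns.
Matching on t1.auth_id = t2.auth_id AND t1.batch = t2.batch. A NULL in a compared column never satisfies the condition.
- t1[0] auth_id=4, batch=QE → no match; kept with NULLs on the t2 side.
- t1[1] auth_id=5, batch=RF → no match; kept with NULLs on the t2 side.
- t1[2] auth_id=8, batch=QE → no match; kept with NULLs on the t2 side.
- t1[3] auth_id=8, batch=RF → 1 match(es) in t2 → 1 row(s).
- t1[4] auth_id=8, batch=QE → no match; kept with NULLs on the t2 side.
- t1[5] auth_id=5, batch=QE → no match; kept with NULLs on the t2 side.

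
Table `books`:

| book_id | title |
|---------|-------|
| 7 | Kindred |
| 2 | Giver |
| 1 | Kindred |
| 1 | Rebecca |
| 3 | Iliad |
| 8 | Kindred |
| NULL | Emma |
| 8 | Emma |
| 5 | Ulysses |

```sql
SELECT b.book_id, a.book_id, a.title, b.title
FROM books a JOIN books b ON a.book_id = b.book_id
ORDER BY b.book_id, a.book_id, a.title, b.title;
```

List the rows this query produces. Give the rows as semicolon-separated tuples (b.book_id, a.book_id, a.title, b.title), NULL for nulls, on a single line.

(1, 1, Kindred, Kindred); (1, 1, Kindred, Rebecca); (1, 1, Rebecca, Kindred); (1, 1, Rebecca, Rebecca); (2, 2, Giver, Giver); (3, 3, Iliad, Iliad); (5, 5, Ulysses, Ulysses); (7, 7, Kindred, Kindred); (8, 8, Emma, Emma); (8, 8, Emma, Kindred); (8, 8, Kindred, Emma); (8, 8, Kindred, Kindred)

INNER JOIN keeps only pairs where the ON condition holds.
Matching on a.book_id = b.book_id. A NULL in a compared column never satisfies the condition.
Matched pairs: 12.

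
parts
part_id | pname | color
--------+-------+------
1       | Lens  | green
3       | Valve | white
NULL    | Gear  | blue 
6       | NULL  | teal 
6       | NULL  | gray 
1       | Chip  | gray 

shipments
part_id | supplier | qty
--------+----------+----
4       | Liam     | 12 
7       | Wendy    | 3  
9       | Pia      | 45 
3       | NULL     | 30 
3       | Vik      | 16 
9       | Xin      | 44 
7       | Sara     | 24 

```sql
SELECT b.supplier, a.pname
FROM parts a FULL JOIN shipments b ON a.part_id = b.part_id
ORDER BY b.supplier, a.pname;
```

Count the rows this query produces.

FULL OUTER JOIN keeps every row from both sides; unmatched rows get NULL for the other side's columns.
Matching on a.part_id = b.part_id. A NULL in a compared column never satisfies the condition.
- a[0] part_id=1 → no match; kept with NULLs on the b side.
- a[1] part_id=3 → 2 match(es) in b → 2 row(s).
- a[2] part_id=NULL → no match; kept with NULLs on the b side.
- a[3] part_id=6 → no match; kept with NULLs on the b side.
- a[4] part_id=6 → no match; kept with NULLs on the b side.
- a[5] part_id=1 → no match; kept with NULLs on the b side.
- 5 b row(s) had no a match → kept, a columns NULL.
Total: 2 matched + 10 padded = 12 rows.

12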